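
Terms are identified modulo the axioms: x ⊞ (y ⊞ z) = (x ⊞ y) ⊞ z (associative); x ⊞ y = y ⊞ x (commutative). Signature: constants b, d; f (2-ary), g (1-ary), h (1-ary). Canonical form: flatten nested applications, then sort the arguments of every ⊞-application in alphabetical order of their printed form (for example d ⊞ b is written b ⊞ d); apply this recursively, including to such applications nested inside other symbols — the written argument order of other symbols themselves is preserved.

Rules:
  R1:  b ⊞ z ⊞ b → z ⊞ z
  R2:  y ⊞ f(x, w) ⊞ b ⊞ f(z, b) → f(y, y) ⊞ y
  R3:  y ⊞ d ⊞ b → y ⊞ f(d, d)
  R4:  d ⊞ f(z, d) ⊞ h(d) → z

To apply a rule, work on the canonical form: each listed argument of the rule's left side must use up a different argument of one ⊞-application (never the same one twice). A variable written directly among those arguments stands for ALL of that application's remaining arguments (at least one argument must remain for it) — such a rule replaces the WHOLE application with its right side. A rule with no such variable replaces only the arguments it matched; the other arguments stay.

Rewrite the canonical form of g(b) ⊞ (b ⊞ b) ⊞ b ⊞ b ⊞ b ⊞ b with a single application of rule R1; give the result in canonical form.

Answer: b ⊞ b ⊞ b ⊞ b ⊞ b ⊞ b ⊞ b ⊞ b ⊞ g(b) ⊞ g(b)

Derivation:
Canonical form:  b ⊞ b ⊞ b ⊞ b ⊞ b ⊞ b ⊞ g(b)
Apply R1:  consuming b, b;  z := b ⊞ b ⊞ b ⊞ b ⊞ g(b)
Every leftover argument binds to the variable; the entire application is replaced.
New term:  b ⊞ b ⊞ b ⊞ b ⊞ b ⊞ b ⊞ b ⊞ b ⊞ g(b) ⊞ g(b)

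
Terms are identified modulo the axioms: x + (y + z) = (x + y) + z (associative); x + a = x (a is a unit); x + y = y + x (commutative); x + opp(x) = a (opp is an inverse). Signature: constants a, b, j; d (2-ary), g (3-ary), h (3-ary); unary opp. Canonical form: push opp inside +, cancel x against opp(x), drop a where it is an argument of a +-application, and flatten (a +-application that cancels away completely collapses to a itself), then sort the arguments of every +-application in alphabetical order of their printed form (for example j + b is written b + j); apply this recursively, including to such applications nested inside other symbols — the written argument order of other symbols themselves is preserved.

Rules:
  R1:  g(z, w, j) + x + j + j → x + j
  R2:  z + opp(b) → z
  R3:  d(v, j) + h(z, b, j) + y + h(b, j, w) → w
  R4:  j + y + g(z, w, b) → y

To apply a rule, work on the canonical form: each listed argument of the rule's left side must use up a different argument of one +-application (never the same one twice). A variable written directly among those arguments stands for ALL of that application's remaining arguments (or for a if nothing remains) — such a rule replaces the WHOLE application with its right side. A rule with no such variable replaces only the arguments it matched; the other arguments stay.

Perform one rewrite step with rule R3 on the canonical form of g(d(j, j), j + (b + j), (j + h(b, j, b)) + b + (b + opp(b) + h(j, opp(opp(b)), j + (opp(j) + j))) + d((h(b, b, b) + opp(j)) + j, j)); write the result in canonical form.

Canonical form:  g(d(j, j), b + j + j, b + d(h(b, b, b), j) + h(b, j, b) + h(j, b, j) + j)
R3 matches:  uses d(h(b, b, b), j), h(b, j, b), h(j, b, j);  v := h(b, b, b), w := b, y := b + j, z := j
The extension variable absorbs all remaining arguments, so the whole application is rewritten.
New term:  g(d(j, j), b + j + j, b)

Answer: g(d(j, j), b + j + j, b)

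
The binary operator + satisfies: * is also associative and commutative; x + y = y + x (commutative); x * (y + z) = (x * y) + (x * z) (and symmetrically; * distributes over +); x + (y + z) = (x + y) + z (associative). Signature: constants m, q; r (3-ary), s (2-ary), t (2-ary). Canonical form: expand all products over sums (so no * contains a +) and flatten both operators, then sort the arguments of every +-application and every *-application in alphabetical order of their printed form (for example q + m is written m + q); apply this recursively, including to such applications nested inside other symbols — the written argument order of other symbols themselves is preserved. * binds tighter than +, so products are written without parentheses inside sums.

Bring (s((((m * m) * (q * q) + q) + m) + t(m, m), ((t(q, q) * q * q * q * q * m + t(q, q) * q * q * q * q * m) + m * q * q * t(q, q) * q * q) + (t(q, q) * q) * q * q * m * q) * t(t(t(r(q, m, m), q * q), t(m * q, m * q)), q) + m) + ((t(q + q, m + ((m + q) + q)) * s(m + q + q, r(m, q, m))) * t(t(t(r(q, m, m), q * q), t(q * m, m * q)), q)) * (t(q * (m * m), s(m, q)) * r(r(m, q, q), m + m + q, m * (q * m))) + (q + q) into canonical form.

Un-nest:  s(m + m * m * q * q + q + t(m, m), m * q * q * q * q * t(q, q) + m * q * q * q * q * t(q, q) + m * q * q * q * q * t(q, q) + m * q * q * q * q * t(q, q)) * t(t(t(r(q, m, m), q * q), t(m * q, m * q)), q) + m + r(r(m, q, q), m + m + q, m * m * q) * s(m + q + q, r(m, q, m)) * t(m * m * q, s(m, q)) * t(q + q, m + m + q + q) * t(t(t(r(q, m, m), q * q), t(m * q, m * q)), q) + q + q
Order the arguments:  m + q + q + r(r(m, q, q), m + m + q, m * m * q) * s(m + q + q, r(m, q, m)) * t(m * m * q, s(m, q)) * t(q + q, m + m + q + q) * t(t(t(r(q, m, m), q * q), t(m * q, m * q)), q) + s(m + m * m * q * q + q + t(m, m), m * q * q * q * q * t(q, q) + m * q * q * q * q * t(q, q) + m * q * q * q * q * t(q, q) + m * q * q * q * q * t(q, q)) * t(t(t(r(q, m, m), q * q), t(m * q, m * q)), q)

Answer: m + q + q + r(r(m, q, q), m + m + q, m * m * q) * s(m + q + q, r(m, q, m)) * t(m * m * q, s(m, q)) * t(q + q, m + m + q + q) * t(t(t(r(q, m, m), q * q), t(m * q, m * q)), q) + s(m + m * m * q * q + q + t(m, m), m * q * q * q * q * t(q, q) + m * q * q * q * q * t(q, q) + m * q * q * q * q * t(q, q) + m * q * q * q * q * t(q, q)) * t(t(t(r(q, m, m), q * q), t(m * q, m * q)), q)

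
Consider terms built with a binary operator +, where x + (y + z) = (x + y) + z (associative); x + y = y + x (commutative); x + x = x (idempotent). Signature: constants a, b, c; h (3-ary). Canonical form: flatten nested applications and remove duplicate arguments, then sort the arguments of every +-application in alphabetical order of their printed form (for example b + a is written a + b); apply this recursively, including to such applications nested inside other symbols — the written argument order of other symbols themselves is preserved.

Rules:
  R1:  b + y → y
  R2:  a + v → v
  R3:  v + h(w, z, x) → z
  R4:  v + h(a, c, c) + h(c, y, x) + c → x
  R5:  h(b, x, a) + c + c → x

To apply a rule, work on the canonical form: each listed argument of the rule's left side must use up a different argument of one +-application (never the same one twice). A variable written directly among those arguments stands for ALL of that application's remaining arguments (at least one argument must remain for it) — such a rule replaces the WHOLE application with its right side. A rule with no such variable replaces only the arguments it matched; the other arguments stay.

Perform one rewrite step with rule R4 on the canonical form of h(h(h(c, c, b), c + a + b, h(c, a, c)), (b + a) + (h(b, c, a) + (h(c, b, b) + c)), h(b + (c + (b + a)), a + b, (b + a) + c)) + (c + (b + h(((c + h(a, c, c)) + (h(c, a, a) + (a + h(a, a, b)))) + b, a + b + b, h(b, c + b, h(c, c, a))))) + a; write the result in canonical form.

Answer: a + b + c + h(a, a + b, h(b, b + c, h(c, c, a))) + h(h(h(c, c, b), a + b + c, h(c, a, c)), a + b + c + h(b, c, a) + h(c, b, b), h(a + b + c, a + b, a + b + c))

Derivation:
Canonical form:  a + b + c + h(a + b + c + h(a, a, b) + h(a, c, c) + h(c, a, a), a + b, h(b, b + c, h(c, c, a))) + h(h(h(c, c, b), a + b + c, h(c, a, c)), a + b + c + h(b, c, a) + h(c, b, b), h(a + b + c, a + b, a + b + c))
Match R4:  consume c, h(a, c, c), h(c, a, a);  v := a + b + h(a, a, b), x := a, y := a
The extension variable absorbs all remaining arguments, so the whole application is rewritten.
Result:  a + b + c + h(a, a + b, h(b, b + c, h(c, c, a))) + h(h(h(c, c, b), a + b + c, h(c, a, c)), a + b + c + h(b, c, a) + h(c, b, b), h(a + b + c, a + b, a + b + c))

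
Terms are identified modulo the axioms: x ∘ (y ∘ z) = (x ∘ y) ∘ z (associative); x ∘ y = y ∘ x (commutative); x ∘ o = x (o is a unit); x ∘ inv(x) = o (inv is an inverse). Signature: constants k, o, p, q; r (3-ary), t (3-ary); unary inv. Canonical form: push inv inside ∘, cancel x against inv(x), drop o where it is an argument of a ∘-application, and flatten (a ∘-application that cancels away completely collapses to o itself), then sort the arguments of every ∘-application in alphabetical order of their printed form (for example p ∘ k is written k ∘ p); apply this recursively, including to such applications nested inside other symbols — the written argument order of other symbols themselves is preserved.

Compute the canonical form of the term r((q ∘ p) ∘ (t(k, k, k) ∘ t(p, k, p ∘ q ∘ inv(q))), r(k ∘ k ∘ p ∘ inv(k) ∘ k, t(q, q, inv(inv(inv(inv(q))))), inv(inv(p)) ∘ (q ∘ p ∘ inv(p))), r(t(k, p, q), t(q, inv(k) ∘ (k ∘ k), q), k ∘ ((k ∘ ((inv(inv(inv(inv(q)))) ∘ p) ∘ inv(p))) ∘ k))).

Descend into:  (q ∘ p) ∘ (t(k, k, k) ∘ t(p, k, p ∘ q ∘ inv(q)))
Combine occurrences:  q ∘ p ∘ t(k, k, k) ∘ t(p, k, p)
Sort:  p ∘ q ∘ t(k, k, k) ∘ t(p, k, p)
Rebuild:  r(p ∘ q ∘ t(k, k, k) ∘ t(p, k, p), r(k ∘ k ∘ p, t(q, q, q), p ∘ q), r(t(k, p, q), t(q, k, q), k ∘ k ∘ k ∘ q))

Answer: r(p ∘ q ∘ t(k, k, k) ∘ t(p, k, p), r(k ∘ k ∘ p, t(q, q, q), p ∘ q), r(t(k, p, q), t(q, k, q), k ∘ k ∘ k ∘ q))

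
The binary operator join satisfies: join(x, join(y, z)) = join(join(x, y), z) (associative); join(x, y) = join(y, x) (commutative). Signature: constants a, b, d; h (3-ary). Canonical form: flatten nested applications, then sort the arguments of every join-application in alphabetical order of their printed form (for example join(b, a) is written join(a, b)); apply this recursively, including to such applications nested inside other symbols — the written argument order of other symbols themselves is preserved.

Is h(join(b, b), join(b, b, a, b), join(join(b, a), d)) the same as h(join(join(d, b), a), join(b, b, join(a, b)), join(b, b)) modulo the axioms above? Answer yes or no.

Left:  h(join(b, b), join(b, b, a, b), join(join(b, a), d))
  Focus inside:  join(join(b, a), d)
  Un-nest:  join(b, a, d)
  Sort arguments:  join(a, b, d)
  Rebuild:  h(join(b, b), join(a, b, b, b), join(a, b, d))
Right:  h(join(join(d, b), a), join(b, b, join(a, b)), join(b, b))
  Focus inside:  join(b, b, join(a, b))
  Un-nest:  join(b, b, a, b)
  Sort arguments:  join(a, b, b, b)
  Reassemble:  h(join(a, b, d), join(a, b, b, b), join(b, b))

Answer: no — h(join(b, b), join(a, b, b, b), join(a, b, d)) vs h(join(a, b, d), join(a, b, b, b), join(b, b))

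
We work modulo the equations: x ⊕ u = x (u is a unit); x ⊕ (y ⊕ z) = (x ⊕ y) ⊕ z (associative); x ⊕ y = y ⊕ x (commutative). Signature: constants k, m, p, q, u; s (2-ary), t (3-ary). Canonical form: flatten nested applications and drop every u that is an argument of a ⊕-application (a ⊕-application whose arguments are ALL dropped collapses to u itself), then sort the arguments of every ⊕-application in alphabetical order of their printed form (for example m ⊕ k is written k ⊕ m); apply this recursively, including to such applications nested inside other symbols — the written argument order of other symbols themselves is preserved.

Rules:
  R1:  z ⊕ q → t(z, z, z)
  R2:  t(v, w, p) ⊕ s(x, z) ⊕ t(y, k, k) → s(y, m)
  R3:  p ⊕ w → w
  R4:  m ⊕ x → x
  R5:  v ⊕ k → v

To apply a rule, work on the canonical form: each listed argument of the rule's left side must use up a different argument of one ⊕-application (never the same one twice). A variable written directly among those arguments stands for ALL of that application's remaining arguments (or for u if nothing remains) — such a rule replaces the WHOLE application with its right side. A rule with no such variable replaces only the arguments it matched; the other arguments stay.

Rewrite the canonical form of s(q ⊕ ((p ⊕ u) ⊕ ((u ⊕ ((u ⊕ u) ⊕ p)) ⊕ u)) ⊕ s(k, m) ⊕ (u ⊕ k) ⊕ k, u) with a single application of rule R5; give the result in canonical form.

Answer: s(k ⊕ p ⊕ p ⊕ q ⊕ s(k, m), u)

Derivation:
Canonical form:  s(k ⊕ k ⊕ p ⊕ p ⊕ q ⊕ s(k, m), u)
Match R5:  consume k;  v := k ⊕ p ⊕ p ⊕ q ⊕ s(k, m)
Every leftover argument binds to the variable; the entire application is replaced.
New term:  s(k ⊕ p ⊕ p ⊕ q ⊕ s(k, m), u)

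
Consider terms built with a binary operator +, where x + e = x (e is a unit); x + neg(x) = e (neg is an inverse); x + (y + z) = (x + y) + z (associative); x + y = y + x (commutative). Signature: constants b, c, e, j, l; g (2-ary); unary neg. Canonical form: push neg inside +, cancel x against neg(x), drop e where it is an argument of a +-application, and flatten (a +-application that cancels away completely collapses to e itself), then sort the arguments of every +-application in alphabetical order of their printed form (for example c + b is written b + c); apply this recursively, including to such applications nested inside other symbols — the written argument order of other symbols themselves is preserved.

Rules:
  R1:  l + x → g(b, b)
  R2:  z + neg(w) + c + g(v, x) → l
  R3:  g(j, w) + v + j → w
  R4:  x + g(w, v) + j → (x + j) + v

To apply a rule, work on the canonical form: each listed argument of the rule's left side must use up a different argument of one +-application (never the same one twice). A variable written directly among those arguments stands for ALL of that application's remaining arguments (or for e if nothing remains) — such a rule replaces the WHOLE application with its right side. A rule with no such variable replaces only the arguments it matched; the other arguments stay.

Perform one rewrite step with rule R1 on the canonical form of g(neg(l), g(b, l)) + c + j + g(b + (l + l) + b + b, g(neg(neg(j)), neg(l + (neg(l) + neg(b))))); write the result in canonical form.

Canonical form:  c + g(b + b + b + l + l, g(j, b)) + g(neg(l), g(b, l)) + j
Match R1:  consume l;  x := b + b + b + l
The variable takes the whole remainder — replace the entire application.
Result:  c + g(g(b, b), g(j, b)) + g(neg(l), g(b, l)) + j

Answer: c + g(g(b, b), g(j, b)) + g(neg(l), g(b, l)) + j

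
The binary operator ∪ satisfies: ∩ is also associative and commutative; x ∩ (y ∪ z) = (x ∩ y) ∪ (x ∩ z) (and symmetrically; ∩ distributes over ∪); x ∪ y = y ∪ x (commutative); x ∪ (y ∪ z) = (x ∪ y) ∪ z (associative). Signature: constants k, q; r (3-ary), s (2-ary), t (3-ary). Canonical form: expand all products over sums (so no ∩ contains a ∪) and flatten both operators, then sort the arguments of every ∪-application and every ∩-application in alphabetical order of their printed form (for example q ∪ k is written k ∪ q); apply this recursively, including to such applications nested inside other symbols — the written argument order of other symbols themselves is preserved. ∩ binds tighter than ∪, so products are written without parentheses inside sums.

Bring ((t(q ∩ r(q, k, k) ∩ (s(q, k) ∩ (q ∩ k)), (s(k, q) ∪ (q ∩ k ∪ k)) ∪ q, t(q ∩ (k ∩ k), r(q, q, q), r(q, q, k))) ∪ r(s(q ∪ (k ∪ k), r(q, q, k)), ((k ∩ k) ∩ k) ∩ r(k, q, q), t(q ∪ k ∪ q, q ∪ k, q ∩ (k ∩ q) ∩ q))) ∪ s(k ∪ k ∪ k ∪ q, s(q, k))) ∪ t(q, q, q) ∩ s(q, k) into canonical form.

Answer: r(s(k ∪ k ∪ q, r(q, q, k)), k ∩ k ∩ k ∩ r(k, q, q), t(k ∪ q ∪ q, k ∪ q, k ∩ q ∩ q ∩ q)) ∪ s(k ∪ k ∪ k ∪ q, s(q, k)) ∪ s(q, k) ∩ t(q, q, q) ∪ t(k ∩ q ∩ q ∩ r(q, k, k) ∩ s(q, k), k ∪ k ∩ q ∪ q ∪ s(k, q), t(k ∩ k ∩ q, r(q, q, q), r(q, q, k)))

Derivation:
Un-nest:  t(k ∩ q ∩ q ∩ r(q, k, k) ∩ s(q, k), k ∪ k ∩ q ∪ q ∪ s(k, q), t(k ∩ k ∩ q, r(q, q, q), r(q, q, k))) ∪ r(s(k ∪ k ∪ q, r(q, q, k)), k ∩ k ∩ k ∩ r(k, q, q), t(k ∪ q ∪ q, k ∪ q, k ∩ q ∩ q ∩ q)) ∪ s(k ∪ k ∪ k ∪ q, s(q, k)) ∪ s(q, k) ∩ t(q, q, q)
Sort:  r(s(k ∪ k ∪ q, r(q, q, k)), k ∩ k ∩ k ∩ r(k, q, q), t(k ∪ q ∪ q, k ∪ q, k ∩ q ∩ q ∩ q)) ∪ s(k ∪ k ∪ k ∪ q, s(q, k)) ∪ s(q, k) ∩ t(q, q, q) ∪ t(k ∩ q ∩ q ∩ r(q, k, k) ∩ s(q, k), k ∪ k ∩ q ∪ q ∪ s(k, q), t(k ∩ k ∩ q, r(q, q, q), r(q, q, k)))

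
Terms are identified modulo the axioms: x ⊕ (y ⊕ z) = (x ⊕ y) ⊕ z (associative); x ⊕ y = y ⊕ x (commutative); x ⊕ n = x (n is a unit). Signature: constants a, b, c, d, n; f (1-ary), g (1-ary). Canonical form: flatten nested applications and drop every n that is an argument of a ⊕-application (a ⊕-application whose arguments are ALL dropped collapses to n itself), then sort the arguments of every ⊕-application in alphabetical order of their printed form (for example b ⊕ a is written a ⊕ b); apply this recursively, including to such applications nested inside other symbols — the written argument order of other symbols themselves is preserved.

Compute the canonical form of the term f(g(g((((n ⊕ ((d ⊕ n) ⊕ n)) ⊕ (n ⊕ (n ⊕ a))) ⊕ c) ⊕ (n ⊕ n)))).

Answer: f(g(g(a ⊕ c ⊕ d)))

Derivation:
Descend into:  (((n ⊕ ((d ⊕ n) ⊕ n)) ⊕ (n ⊕ (n ⊕ a))) ⊕ c) ⊕ (n ⊕ n)
Merge nested applications:  n ⊕ d ⊕ n ⊕ n ⊕ n ⊕ n ⊕ a ⊕ c ⊕ n ⊕ n
Units out:  drop n (×7)
Sort arguments:  a ⊕ c ⊕ d
Reassemble:  f(g(g(a ⊕ c ⊕ d)))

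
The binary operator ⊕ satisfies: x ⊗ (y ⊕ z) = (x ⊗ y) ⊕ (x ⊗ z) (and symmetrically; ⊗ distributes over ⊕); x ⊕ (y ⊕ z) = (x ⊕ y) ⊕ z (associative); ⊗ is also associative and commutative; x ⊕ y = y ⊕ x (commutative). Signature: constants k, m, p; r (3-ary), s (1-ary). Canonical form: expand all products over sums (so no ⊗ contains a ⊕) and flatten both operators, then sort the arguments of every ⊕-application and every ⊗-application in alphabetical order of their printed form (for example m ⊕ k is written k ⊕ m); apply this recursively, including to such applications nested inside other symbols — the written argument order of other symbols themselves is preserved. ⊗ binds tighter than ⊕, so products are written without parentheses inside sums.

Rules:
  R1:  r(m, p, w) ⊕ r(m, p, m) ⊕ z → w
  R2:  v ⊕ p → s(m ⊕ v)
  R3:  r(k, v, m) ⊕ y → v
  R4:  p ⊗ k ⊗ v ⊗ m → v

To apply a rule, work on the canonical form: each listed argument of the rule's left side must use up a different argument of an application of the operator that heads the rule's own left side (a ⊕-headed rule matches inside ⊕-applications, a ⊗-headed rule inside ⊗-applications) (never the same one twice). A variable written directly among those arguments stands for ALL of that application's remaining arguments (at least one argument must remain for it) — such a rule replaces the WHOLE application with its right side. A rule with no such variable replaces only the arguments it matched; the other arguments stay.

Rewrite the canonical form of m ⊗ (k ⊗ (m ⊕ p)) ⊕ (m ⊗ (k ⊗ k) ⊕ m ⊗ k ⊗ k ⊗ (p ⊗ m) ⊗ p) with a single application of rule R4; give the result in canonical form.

Answer: k ⊗ k ⊗ m ⊕ k ⊗ m ⊗ m ⊕ k ⊗ m ⊗ p ⊕ k ⊗ m ⊗ p

Derivation:
Canonical form:  k ⊗ k ⊗ m ⊕ k ⊗ k ⊗ m ⊗ m ⊗ p ⊗ p ⊕ k ⊗ m ⊗ m ⊕ k ⊗ m ⊗ p
Apply R4:  consuming k, m, p;  v := k ⊗ m ⊗ p
Every leftover argument binds to the variable; the entire application is replaced.
Giving:  k ⊗ k ⊗ m ⊕ k ⊗ m ⊗ m ⊕ k ⊗ m ⊗ p ⊕ k ⊗ m ⊗ p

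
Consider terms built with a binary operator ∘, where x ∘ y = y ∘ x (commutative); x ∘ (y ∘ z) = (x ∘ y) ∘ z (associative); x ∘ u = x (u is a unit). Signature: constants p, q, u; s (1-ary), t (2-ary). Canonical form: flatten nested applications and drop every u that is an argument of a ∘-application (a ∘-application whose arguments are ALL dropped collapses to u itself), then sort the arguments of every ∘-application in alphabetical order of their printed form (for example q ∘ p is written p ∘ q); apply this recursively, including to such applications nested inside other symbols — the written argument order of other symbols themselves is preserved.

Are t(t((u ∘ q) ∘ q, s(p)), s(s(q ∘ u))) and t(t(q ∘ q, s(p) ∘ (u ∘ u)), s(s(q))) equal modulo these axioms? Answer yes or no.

Left:  t(t((u ∘ q) ∘ q, s(p)), s(s(q ∘ u)))
  Descend into:  (u ∘ q) ∘ q
  Un-nest:  u ∘ q ∘ q
  Unit:  drop u
  Sort:  q ∘ q
  Rebuild:  t(t(q ∘ q, s(p)), s(s(q)))
Right:  t(t(q ∘ q, s(p) ∘ (u ∘ u)), s(s(q)))
  Descend into:  s(p) ∘ (u ∘ u)
  Un-nest:  s(p) ∘ u ∘ u
  Unit:  drop u (×2)
  Sort arguments:  s(p)
  Reassemble:  t(t(q ∘ q, s(p)), s(s(q)))

Answer: yes — both canonical forms are t(t(q ∘ q, s(p)), s(s(q)))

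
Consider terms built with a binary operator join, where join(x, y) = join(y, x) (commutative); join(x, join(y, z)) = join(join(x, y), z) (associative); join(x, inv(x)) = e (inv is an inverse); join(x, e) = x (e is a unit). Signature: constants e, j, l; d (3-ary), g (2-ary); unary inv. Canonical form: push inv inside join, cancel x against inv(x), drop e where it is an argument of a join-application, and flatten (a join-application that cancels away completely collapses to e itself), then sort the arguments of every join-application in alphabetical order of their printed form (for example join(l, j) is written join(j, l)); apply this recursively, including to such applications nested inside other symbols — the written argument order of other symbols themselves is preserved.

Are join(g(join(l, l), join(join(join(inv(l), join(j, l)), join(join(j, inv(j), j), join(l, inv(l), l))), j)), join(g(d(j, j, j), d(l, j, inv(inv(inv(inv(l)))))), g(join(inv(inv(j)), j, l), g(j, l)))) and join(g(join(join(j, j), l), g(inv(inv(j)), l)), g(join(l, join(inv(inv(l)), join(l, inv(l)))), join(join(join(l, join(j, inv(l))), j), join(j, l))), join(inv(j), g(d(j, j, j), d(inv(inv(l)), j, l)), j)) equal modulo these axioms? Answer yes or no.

Answer: yes — both canonical forms are join(g(d(j, j, j), d(l, j, l)), g(join(j, j, l), g(j, l)), g(join(l, l), join(j, j, j, l)))

Derivation:
Left:  join(g(join(l, l), join(join(join(inv(l), join(j, l)), join(join(j, inv(j), j), join(l, inv(l), l))), j)), join(g(d(j, j, j), d(l, j, inv(inv(inv(inv(l)))))), g(join(inv(inv(j)), j, l), g(j, l))))
  Push inv inside:  distribute inv over join and collapse double inv
  Collect:  join(g(join(l, l), join(j, j, j, l)), g(d(j, j, j), d(l, j, l)), g(join(j, j, l), g(j, l)))
  Sort:  join(g(d(j, j, j), d(l, j, l)), g(join(j, j, l), g(j, l)), g(join(l, l), join(j, j, j, l)))
Right:  join(g(join(join(j, j), l), g(inv(inv(j)), l)), g(join(l, join(inv(inv(l)), join(l, inv(l)))), join(join(join(l, join(j, inv(l))), j), join(j, l))), join(inv(j), g(d(j, j, j), d(inv(inv(l)), j, l)), j))
  Push inv inside:  distribute inv over join and collapse double inv
  Cancel inverse pairs:  j cancels
  Combine occurrences:  join(g(join(j, j, l), g(j, l)), g(join(l, l), join(j, j, j, l)), g(d(j, j, j), d(l, j, l)))
  Order the arguments:  join(g(d(j, j, j), d(l, j, l)), g(join(j, j, l), g(j, l)), g(join(l, l), join(j, j, j, l)))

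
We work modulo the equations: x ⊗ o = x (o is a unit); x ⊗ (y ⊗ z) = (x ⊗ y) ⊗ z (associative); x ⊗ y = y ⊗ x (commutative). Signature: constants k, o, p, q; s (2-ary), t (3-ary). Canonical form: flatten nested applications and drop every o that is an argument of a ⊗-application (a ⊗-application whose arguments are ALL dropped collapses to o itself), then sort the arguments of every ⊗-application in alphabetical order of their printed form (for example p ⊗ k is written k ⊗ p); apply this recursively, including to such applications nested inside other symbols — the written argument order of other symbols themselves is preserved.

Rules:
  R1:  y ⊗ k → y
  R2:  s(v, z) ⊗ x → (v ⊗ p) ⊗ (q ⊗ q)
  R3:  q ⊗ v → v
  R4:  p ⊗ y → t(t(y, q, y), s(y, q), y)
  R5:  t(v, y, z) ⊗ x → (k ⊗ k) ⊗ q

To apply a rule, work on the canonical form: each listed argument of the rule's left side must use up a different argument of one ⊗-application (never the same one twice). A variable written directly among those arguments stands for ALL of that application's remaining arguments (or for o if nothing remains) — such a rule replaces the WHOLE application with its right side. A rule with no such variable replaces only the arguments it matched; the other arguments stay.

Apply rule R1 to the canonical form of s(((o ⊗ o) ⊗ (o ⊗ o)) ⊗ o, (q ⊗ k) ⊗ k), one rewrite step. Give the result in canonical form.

Canonical form:  s(o, k ⊗ k ⊗ q)
Match R1:  consume k;  y := k ⊗ q
The extension variable absorbs all remaining arguments, so the whole application is rewritten.
Giving:  s(o, k ⊗ q)

Answer: s(o, k ⊗ q)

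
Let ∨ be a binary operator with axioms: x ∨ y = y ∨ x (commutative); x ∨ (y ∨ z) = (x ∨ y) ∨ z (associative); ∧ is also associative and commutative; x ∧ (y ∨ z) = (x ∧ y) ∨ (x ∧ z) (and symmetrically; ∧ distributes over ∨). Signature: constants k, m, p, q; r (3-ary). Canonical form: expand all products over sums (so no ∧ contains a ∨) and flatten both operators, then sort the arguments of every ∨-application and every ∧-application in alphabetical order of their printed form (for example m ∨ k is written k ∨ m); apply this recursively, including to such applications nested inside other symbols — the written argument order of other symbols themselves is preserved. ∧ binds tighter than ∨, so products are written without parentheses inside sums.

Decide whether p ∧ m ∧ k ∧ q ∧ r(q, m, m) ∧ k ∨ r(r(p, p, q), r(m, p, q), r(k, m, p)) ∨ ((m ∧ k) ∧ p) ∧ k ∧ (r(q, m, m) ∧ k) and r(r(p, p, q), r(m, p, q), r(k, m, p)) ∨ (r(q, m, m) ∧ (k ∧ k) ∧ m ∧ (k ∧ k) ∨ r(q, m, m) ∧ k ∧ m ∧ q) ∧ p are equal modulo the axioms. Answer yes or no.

Answer: no — k ∧ k ∧ k ∧ m ∧ p ∧ r(q, m, m) ∨ k ∧ k ∧ m ∧ p ∧ q ∧ r(q, m, m) ∨ r(r(p, p, q), r(m, p, q), r(k, m, p)) vs k ∧ k ∧ k ∧ k ∧ m ∧ p ∧ r(q, m, m) ∨ k ∧ m ∧ p ∧ q ∧ r(q, m, m) ∨ r(r(p, p, q), r(m, p, q), r(k, m, p))

Derivation:
Left:  p ∧ m ∧ k ∧ q ∧ r(q, m, m) ∧ k ∨ r(r(p, p, q), r(m, p, q), r(k, m, p)) ∨ ((m ∧ k) ∧ p) ∧ k ∧ (r(q, m, m) ∧ k)
  Flatten:  k ∧ k ∧ m ∧ p ∧ q ∧ r(q, m, m) ∨ r(r(p, p, q), r(m, p, q), r(k, m, p)) ∨ k ∧ k ∧ k ∧ m ∧ p ∧ r(q, m, m)
  Order the arguments:  k ∧ k ∧ k ∧ m ∧ p ∧ r(q, m, m) ∨ k ∧ k ∧ m ∧ p ∧ q ∧ r(q, m, m) ∨ r(r(p, p, q), r(m, p, q), r(k, m, p))
Right:  r(r(p, p, q), r(m, p, q), r(k, m, p)) ∨ (r(q, m, m) ∧ (k ∧ k) ∧ m ∧ (k ∧ k) ∨ r(q, m, m) ∧ k ∧ m ∧ q) ∧ p
  Expand:  r(r(p, p, q), r(m, p, q), r(k, m, p)) ∨ k ∧ k ∧ k ∧ k ∧ m ∧ p ∧ r(q, m, m) ∨ k ∧ m ∧ p ∧ q ∧ r(q, m, m)
  Order the arguments:  k ∧ k ∧ k ∧ k ∧ m ∧ p ∧ r(q, m, m) ∨ k ∧ m ∧ p ∧ q ∧ r(q, m, m) ∨ r(r(p, p, q), r(m, p, q), r(k, m, p))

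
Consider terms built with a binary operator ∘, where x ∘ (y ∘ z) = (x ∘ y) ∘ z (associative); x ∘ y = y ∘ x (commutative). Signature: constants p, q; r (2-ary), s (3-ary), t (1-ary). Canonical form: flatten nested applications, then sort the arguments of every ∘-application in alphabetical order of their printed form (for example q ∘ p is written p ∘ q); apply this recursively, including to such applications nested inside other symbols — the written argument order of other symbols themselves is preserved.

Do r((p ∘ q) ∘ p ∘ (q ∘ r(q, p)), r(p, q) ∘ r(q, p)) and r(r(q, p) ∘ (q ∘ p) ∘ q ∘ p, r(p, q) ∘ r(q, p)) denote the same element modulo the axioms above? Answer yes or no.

Answer: yes — both canonical forms are r(p ∘ p ∘ q ∘ q ∘ r(q, p), r(p, q) ∘ r(q, p))

Derivation:
Left:  r((p ∘ q) ∘ p ∘ (q ∘ r(q, p)), r(p, q) ∘ r(q, p))
  Work inside:  (p ∘ q) ∘ p ∘ (q ∘ r(q, p))
  Un-nest:  p ∘ q ∘ p ∘ q ∘ r(q, p)
  Sort:  p ∘ p ∘ q ∘ q ∘ r(q, p)
  Reassemble:  r(p ∘ p ∘ q ∘ q ∘ r(q, p), r(p, q) ∘ r(q, p))
Right:  r(r(q, p) ∘ (q ∘ p) ∘ q ∘ p, r(p, q) ∘ r(q, p))
  Work inside:  r(q, p) ∘ (q ∘ p) ∘ q ∘ p
  Merge nested applications:  r(q, p) ∘ q ∘ p ∘ q ∘ p
  Order the arguments:  p ∘ p ∘ q ∘ q ∘ r(q, p)
  Put back:  r(p ∘ p ∘ q ∘ q ∘ r(q, p), r(p, q) ∘ r(q, p))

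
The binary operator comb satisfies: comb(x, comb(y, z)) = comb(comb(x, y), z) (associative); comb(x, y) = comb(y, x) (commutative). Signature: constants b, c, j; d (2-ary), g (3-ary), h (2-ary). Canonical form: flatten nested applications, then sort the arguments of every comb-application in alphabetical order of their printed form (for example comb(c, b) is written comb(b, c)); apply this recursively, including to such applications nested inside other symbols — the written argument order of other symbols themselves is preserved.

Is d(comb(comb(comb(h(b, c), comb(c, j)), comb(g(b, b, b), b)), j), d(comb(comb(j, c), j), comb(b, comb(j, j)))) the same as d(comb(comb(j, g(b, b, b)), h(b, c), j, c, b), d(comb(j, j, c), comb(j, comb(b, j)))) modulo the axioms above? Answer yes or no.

Left:  d(comb(comb(comb(h(b, c), comb(c, j)), comb(g(b, b, b), b)), j), d(comb(comb(j, c), j), comb(b, comb(j, j))))
  Focus inside:  comb(comb(comb(h(b, c), comb(c, j)), comb(g(b, b, b), b)), j)
  Flatten:  comb(h(b, c), c, j, g(b, b, b), b, j)
  Order the arguments:  comb(b, c, g(b, b, b), h(b, c), j, j)
  Put back:  d(comb(b, c, g(b, b, b), h(b, c), j, j), d(comb(c, j, j), comb(b, j, j)))
Right:  d(comb(comb(j, g(b, b, b)), h(b, c), j, c, b), d(comb(j, j, c), comb(j, comb(b, j))))
  Descend into:  comb(comb(j, g(b, b, b)), h(b, c), j, c, b)
  Un-nest:  comb(j, g(b, b, b), h(b, c), j, c, b)
  Sort arguments:  comb(b, c, g(b, b, b), h(b, c), j, j)
  Reassemble:  d(comb(b, c, g(b, b, b), h(b, c), j, j), d(comb(c, j, j), comb(b, j, j)))

Answer: yes — both canonical forms are d(comb(b, c, g(b, b, b), h(b, c), j, j), d(comb(c, j, j), comb(b, j, j)))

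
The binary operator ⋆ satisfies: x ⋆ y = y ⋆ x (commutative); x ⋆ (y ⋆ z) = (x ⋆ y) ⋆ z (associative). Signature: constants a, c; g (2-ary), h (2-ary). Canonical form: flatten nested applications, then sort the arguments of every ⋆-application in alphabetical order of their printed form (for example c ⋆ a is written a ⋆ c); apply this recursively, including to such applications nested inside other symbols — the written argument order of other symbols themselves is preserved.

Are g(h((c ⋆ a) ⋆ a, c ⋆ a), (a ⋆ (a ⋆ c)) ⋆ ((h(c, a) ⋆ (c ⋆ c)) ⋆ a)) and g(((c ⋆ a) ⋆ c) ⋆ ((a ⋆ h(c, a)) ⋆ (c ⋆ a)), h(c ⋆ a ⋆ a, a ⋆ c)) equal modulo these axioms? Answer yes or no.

Answer: no — g(h(a ⋆ a ⋆ c, a ⋆ c), a ⋆ a ⋆ a ⋆ c ⋆ c ⋆ c ⋆ h(c, a)) vs g(a ⋆ a ⋆ a ⋆ c ⋆ c ⋆ c ⋆ h(c, a), h(a ⋆ a ⋆ c, a ⋆ c))

Derivation:
Left:  g(h((c ⋆ a) ⋆ a, c ⋆ a), (a ⋆ (a ⋆ c)) ⋆ ((h(c, a) ⋆ (c ⋆ c)) ⋆ a))
  Descend into:  (a ⋆ (a ⋆ c)) ⋆ ((h(c, a) ⋆ (c ⋆ c)) ⋆ a)
  Flatten:  a ⋆ a ⋆ c ⋆ h(c, a) ⋆ c ⋆ c ⋆ a
  Sort:  a ⋆ a ⋆ a ⋆ c ⋆ c ⋆ c ⋆ h(c, a)
  Put back:  g(h(a ⋆ a ⋆ c, a ⋆ c), a ⋆ a ⋆ a ⋆ c ⋆ c ⋆ c ⋆ h(c, a))
Right:  g(((c ⋆ a) ⋆ c) ⋆ ((a ⋆ h(c, a)) ⋆ (c ⋆ a)), h(c ⋆ a ⋆ a, a ⋆ c))
  Focus inside:  ((c ⋆ a) ⋆ c) ⋆ ((a ⋆ h(c, a)) ⋆ (c ⋆ a))
  Un-nest:  c ⋆ a ⋆ c ⋆ a ⋆ h(c, a) ⋆ c ⋆ a
  Sort arguments:  a ⋆ a ⋆ a ⋆ c ⋆ c ⋆ c ⋆ h(c, a)
  Rebuild:  g(a ⋆ a ⋆ a ⋆ c ⋆ c ⋆ c ⋆ h(c, a), h(a ⋆ a ⋆ c, a ⋆ c))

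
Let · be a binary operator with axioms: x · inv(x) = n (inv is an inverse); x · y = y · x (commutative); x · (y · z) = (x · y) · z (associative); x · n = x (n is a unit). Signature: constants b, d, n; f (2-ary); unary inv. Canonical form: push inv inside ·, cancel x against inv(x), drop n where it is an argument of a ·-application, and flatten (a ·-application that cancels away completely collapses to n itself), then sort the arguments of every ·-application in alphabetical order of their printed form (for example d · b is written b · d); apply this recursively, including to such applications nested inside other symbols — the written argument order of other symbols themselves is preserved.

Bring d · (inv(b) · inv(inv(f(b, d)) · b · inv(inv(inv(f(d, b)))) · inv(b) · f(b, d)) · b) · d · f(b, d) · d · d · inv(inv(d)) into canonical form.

Push inv inside:  distribute inv over · and collapse double inv
Inverses cancel:  b cancels
Collect terms:  d · d · d · d · d · f(b, d) · f(d, b)

Answer: d · d · d · d · d · f(b, d) · f(d, b)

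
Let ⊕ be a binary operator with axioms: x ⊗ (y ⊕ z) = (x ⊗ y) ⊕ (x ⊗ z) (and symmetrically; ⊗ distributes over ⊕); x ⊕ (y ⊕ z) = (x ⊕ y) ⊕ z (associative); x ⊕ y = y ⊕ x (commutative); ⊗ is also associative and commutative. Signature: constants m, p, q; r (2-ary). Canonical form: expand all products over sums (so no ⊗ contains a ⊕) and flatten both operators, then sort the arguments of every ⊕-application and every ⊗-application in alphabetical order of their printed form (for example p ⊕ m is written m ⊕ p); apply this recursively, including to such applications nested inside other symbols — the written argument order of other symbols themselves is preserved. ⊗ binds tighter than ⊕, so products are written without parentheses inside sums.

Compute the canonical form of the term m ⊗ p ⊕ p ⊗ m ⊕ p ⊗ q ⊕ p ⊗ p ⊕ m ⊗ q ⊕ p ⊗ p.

Answer: m ⊗ p ⊕ m ⊗ p ⊕ m ⊗ q ⊕ p ⊗ p ⊕ p ⊗ p ⊕ p ⊗ q

Derivation:
Merge nested applications:  m ⊗ p ⊕ m ⊗ p ⊕ p ⊗ q ⊕ p ⊗ p ⊕ m ⊗ q ⊕ p ⊗ p
Sort arguments:  m ⊗ p ⊕ m ⊗ p ⊕ m ⊗ q ⊕ p ⊗ p ⊕ p ⊗ p ⊕ p ⊗ q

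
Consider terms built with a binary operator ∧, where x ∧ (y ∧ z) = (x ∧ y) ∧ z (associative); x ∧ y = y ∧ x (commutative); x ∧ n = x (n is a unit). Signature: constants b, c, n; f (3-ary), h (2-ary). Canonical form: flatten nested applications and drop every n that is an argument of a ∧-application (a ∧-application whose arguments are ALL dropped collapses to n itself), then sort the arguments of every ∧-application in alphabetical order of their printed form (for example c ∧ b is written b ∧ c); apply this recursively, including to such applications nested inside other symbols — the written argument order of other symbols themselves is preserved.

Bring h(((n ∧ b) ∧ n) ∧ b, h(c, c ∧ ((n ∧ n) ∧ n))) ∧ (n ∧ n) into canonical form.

Answer: h(b ∧ b, h(c, c))

Derivation:
Merge nested applications:  h(((n ∧ b) ∧ n) ∧ b, h(c, c ∧ ((n ∧ n) ∧ n))) ∧ n ∧ n
Inside:  h(((n ∧ b) ∧ n) ∧ b, h(c, c ∧ ((n ∧ n) ∧ n)))  →  h(b ∧ b, h(c, c))
Unit:  drop n (×2)
Order the arguments:  h(b ∧ b, h(c, c))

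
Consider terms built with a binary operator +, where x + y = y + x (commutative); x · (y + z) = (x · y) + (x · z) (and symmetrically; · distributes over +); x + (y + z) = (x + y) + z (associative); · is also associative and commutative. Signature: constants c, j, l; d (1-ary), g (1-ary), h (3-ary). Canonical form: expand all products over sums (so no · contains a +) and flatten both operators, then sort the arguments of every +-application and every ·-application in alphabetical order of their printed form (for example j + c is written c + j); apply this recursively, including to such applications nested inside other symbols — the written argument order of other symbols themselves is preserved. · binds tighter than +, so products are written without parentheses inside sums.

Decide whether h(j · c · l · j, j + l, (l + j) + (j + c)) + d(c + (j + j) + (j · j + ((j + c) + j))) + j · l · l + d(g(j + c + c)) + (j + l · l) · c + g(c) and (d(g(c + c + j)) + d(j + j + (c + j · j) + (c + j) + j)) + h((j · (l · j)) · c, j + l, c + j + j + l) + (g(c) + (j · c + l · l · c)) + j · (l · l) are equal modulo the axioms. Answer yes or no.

Answer: yes — both canonical forms are c · j + c · l · l + d(c + c + j + j + j + j + j · j) + d(g(c + c + j)) + g(c) + h(c · j · j · l, j + l, c + j + j + l) + j · l · l

Derivation:
Left:  h(j · c · l · j, j + l, (l + j) + (j + c)) + d(c + (j + j) + (j · j + ((j + c) + j))) + j · l · l + d(g(j + c + c)) + (j + l · l) · c + g(c)
  Expand products over sums:  h(c · j · j · l, j + l, c + j + j + l) + d(c + c + j + j + j + j + j · j) + j · l · l + d(g(c + c + j)) + c · j + c · l · l + g(c)
  Sort arguments:  c · j + c · l · l + d(c + c + j + j + j + j + j · j) + d(g(c + c + j)) + g(c) + h(c · j · j · l, j + l, c + j + j + l) + j · l · l
Right:  (d(g(c + c + j)) + d(j + j + (c + j · j) + (c + j) + j)) + h((j · (l · j)) · c, j + l, c + j + j + l) + (g(c) + (j · c + l · l · c)) + j · (l · l)
  Flatten:  d(g(c + c + j)) + d(c + c + j + j + j + j + j · j) + h(c · j · j · l, j + l, c + j + j + l) + g(c) + c · j + c · l · l + j · l · l
  Order the arguments:  c · j + c · l · l + d(c + c + j + j + j + j + j · j) + d(g(c + c + j)) + g(c) + h(c · j · j · l, j + l, c + j + j + l) + j · l · l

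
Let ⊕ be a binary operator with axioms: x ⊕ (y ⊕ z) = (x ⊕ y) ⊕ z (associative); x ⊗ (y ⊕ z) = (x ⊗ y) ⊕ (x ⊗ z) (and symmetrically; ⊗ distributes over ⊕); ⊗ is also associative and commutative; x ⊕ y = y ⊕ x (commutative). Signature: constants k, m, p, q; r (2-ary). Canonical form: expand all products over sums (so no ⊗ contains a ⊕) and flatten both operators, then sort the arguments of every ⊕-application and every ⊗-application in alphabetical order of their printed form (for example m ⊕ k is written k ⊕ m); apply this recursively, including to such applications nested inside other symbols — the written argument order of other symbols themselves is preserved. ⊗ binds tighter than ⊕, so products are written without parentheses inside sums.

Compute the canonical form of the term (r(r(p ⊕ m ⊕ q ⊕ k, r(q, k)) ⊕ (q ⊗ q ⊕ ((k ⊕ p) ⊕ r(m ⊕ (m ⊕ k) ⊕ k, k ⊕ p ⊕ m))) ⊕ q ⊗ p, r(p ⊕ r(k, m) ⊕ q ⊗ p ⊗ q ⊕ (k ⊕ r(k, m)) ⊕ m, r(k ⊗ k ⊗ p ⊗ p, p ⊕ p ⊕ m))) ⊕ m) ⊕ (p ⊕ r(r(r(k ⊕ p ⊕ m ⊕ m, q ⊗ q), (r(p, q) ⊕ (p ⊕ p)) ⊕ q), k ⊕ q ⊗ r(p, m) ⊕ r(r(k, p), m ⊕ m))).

Answer: m ⊕ p ⊕ r(k ⊕ p ⊕ p ⊗ q ⊕ q ⊗ q ⊕ r(k ⊕ k ⊕ m ⊕ m, k ⊕ m ⊕ p) ⊕ r(k ⊕ m ⊕ p ⊕ q, r(q, k)), r(k ⊕ m ⊕ p ⊕ p ⊗ q ⊗ q ⊕ r(k, m) ⊕ r(k, m), r(k ⊗ k ⊗ p ⊗ p, m ⊕ p ⊕ p))) ⊕ r(r(r(k ⊕ m ⊕ m ⊕ p, q ⊗ q), p ⊕ p ⊕ q ⊕ r(p, q)), k ⊕ q ⊗ r(p, m) ⊕ r(r(k, p), m ⊕ m))

Derivation:
Merge nested applications:  r(k ⊕ p ⊕ p ⊗ q ⊕ q ⊗ q ⊕ r(k ⊕ k ⊕ m ⊕ m, k ⊕ m ⊕ p) ⊕ r(k ⊕ m ⊕ p ⊕ q, r(q, k)), r(k ⊕ m ⊕ p ⊕ p ⊗ q ⊗ q ⊕ r(k, m) ⊕ r(k, m), r(k ⊗ k ⊗ p ⊗ p, m ⊕ p ⊕ p))) ⊕ m ⊕ p ⊕ r(r(r(k ⊕ m ⊕ m ⊕ p, q ⊗ q), p ⊕ p ⊕ q ⊕ r(p, q)), k ⊕ q ⊗ r(p, m) ⊕ r(r(k, p), m ⊕ m))
Order the arguments:  m ⊕ p ⊕ r(k ⊕ p ⊕ p ⊗ q ⊕ q ⊗ q ⊕ r(k ⊕ k ⊕ m ⊕ m, k ⊕ m ⊕ p) ⊕ r(k ⊕ m ⊕ p ⊕ q, r(q, k)), r(k ⊕ m ⊕ p ⊕ p ⊗ q ⊗ q ⊕ r(k, m) ⊕ r(k, m), r(k ⊗ k ⊗ p ⊗ p, m ⊕ p ⊕ p))) ⊕ r(r(r(k ⊕ m ⊕ m ⊕ p, q ⊗ q), p ⊕ p ⊕ q ⊕ r(p, q)), k ⊕ q ⊗ r(p, m) ⊕ r(r(k, p), m ⊕ m))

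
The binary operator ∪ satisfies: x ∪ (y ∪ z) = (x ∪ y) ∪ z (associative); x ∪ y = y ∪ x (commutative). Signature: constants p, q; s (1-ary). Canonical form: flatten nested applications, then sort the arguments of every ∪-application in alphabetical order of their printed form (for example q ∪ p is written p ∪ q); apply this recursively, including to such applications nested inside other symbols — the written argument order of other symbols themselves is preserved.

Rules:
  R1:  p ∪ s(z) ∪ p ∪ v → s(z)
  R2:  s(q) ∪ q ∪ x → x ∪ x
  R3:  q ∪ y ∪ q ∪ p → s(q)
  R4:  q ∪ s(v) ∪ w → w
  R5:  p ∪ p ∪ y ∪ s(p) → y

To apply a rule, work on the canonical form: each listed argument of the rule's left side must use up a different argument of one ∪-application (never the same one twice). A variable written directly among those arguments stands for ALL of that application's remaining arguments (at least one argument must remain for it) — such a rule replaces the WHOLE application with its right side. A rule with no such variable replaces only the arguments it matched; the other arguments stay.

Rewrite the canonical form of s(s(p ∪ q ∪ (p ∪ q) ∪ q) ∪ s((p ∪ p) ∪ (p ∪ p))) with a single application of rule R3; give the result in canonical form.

Answer: s(s(p ∪ p ∪ p ∪ p) ∪ s(s(q)))

Derivation:
Canonical form:  s(s(p ∪ p ∪ p ∪ p) ∪ s(p ∪ p ∪ q ∪ q ∪ q))
Match R3:  consume p, q, q;  y := p ∪ q
The variable takes the whole remainder — replace the entire application.
Result:  s(s(p ∪ p ∪ p ∪ p) ∪ s(s(q)))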